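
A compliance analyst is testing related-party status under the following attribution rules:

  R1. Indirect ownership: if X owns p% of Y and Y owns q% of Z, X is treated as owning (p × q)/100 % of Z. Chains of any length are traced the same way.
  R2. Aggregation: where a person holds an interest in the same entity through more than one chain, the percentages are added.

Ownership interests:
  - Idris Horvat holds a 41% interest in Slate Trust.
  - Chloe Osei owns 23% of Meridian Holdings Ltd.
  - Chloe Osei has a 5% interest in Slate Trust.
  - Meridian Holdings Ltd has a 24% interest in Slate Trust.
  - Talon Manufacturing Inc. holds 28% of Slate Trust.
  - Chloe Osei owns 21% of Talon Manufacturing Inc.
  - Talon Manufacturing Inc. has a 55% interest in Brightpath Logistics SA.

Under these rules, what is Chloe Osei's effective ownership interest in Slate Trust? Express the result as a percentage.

16.4%

Chain via Talon Manufacturing Inc. (R1): 21% × 28% = 5.88% of Slate Trust.
Chain via Meridian Holdings Ltd (R1): 23% × 24% = 5.52% of Slate Trust.
Direct interest in Slate Trust: 5%.
Aggregating (R2): 5.88% + 5.52% + 5% = 16.4%.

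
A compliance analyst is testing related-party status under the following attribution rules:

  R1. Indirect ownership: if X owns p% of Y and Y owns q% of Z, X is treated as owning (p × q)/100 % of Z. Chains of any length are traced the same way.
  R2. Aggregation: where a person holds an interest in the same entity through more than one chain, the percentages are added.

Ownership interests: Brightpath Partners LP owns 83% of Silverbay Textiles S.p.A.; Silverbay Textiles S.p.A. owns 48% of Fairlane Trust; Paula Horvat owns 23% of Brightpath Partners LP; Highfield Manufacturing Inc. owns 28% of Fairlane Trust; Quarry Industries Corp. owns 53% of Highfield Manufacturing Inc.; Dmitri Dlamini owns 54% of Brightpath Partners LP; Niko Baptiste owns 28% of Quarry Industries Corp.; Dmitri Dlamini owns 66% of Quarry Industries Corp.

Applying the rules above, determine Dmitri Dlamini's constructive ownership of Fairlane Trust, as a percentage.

Chain via Brightpath Partners LP → Silverbay Textiles S.p.A. (R1): 54% × 83% × 48% = 21.5136% of Fairlane Trust.
Chain via Quarry Industries Corp. → Highfield Manufacturing Inc. (R1): 66% × 53% × 28% = 9.7944% of Fairlane Trust.
Aggregating (R2): 21.5136% + 9.7944% = 31.308%.

31.308%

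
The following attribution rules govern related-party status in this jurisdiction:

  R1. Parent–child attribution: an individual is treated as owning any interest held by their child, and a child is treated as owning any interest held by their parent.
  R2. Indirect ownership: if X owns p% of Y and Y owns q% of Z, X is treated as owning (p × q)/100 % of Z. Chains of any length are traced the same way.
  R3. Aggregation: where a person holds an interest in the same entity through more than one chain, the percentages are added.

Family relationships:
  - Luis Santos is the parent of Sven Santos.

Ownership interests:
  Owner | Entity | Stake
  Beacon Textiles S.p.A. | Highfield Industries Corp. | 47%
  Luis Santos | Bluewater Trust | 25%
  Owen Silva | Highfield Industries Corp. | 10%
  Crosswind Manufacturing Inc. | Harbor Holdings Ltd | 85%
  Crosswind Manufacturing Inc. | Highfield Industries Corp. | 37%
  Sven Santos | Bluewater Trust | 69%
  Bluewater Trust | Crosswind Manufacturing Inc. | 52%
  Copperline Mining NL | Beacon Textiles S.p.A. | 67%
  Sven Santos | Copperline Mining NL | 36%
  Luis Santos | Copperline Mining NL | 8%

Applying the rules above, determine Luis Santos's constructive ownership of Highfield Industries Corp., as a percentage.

31.9412%

By parent–child attribution (R1), Luis Santos is treated as also owning Sven Santos's interest in Bluewater Trust, giving 25% + 69% = 94%.
By parent–child attribution (R1), Luis Santos is treated as also owning Sven Santos's interest in Copperline Mining NL, giving 8% + 36% = 44%.
Chain via Bluewater Trust → Crosswind Manufacturing Inc. (R2): 94% × 52% × 37% = 18.0856% of Highfield Industries Corp.
Chain via Copperline Mining NL → Beacon Textiles S.p.A. (R2): 44% × 67% × 47% = 13.8556% of Highfield Industries Corp.
Aggregating (R3): 18.0856% + 13.8556% = 31.9412%.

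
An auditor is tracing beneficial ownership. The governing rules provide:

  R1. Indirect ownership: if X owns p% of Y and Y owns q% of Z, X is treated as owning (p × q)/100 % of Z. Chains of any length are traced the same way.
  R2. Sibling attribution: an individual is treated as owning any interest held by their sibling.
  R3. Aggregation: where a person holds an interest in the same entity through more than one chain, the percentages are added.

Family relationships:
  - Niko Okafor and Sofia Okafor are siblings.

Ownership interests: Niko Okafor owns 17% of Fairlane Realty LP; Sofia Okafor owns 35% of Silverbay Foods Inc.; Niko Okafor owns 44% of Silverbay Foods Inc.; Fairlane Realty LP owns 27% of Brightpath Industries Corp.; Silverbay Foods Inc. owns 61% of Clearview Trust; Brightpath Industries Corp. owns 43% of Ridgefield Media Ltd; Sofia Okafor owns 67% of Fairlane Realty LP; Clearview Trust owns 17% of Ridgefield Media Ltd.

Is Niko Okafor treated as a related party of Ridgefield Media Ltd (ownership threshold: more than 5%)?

By sibling attribution (R2), Niko Okafor is treated as also owning Sofia Okafor's interest in Fairlane Realty LP, giving 17% + 67% = 84%.
By sibling attribution (R2), Niko Okafor is treated as also owning Sofia Okafor's interest in Silverbay Foods Inc, giving 44% + 35% = 79%.
Chain via Fairlane Realty LP → Brightpath Industries Corp. (R1): 84% × 27% × 43% = 9.7524% of Ridgefield Media Ltd.
Chain via Silverbay Foods Inc. → Clearview Trust (R1): 79% × 61% × 17% = 8.1923% of Ridgefield Media Ltd.
Aggregating (R3): 9.7524% + 8.1923% = 17.9447%.
17.9447% exceeds the 5% threshold, so Niko is a related party to Ridgefield Media Ltd.

Yes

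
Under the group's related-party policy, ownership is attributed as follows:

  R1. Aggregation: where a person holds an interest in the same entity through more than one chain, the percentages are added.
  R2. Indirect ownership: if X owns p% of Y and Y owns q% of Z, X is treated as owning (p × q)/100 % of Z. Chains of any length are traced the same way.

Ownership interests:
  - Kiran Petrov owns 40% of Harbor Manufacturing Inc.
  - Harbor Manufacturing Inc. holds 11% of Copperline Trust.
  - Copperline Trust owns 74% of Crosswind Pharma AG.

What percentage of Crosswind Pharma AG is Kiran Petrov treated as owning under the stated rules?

Chain via Harbor Manufacturing Inc. → Copperline Trust (R2): 40% × 11% × 74% = 3.256% of Crosswind Pharma AG.

3.256%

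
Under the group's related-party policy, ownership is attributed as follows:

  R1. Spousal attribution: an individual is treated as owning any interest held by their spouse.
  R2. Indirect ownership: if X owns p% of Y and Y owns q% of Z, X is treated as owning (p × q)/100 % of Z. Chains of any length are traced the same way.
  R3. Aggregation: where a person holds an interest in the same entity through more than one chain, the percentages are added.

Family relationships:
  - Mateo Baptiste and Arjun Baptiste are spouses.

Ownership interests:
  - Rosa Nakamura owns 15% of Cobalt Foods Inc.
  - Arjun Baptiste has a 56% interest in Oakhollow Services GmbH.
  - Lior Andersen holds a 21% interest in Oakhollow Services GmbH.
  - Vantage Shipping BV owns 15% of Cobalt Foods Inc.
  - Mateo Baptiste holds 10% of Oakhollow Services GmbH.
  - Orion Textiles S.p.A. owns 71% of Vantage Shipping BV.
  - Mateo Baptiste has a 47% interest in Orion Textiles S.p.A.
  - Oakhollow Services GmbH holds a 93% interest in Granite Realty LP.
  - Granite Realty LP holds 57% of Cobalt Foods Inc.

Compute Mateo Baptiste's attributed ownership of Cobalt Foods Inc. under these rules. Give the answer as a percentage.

39.9921%

By spousal attribution (R1), Mateo Baptiste is treated as also owning Arjun Baptiste's interest in Oakhollow Services GmbH, giving 10% + 56% = 66%.
Chain via Orion Textiles S.p.A. → Vantage Shipping BV (R2): 47% × 71% × 15% = 5.0055% of Cobalt Foods Inc.
Chain via Oakhollow Services GmbH → Granite Realty LP (R2): 66% × 93% × 57% = 34.9866% of Cobalt Foods Inc.
Aggregating (R3): 5.0055% + 34.9866% = 39.9921%.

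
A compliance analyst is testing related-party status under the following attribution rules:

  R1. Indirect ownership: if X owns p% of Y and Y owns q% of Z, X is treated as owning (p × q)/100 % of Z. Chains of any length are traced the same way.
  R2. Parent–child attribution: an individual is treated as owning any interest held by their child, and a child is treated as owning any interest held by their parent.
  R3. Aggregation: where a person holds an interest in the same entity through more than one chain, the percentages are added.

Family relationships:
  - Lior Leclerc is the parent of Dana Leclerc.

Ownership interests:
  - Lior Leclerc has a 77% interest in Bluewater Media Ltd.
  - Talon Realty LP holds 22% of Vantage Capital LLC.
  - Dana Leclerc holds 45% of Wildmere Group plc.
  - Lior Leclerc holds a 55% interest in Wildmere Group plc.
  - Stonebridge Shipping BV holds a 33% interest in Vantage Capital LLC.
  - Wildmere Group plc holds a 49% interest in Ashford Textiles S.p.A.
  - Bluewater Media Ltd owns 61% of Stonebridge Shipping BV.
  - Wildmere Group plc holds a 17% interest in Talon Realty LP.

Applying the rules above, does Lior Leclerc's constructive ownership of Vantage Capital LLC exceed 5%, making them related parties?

Yes

By parent–child attribution (R2), Lior Leclerc is treated as also owning Dana Leclerc's interest in Wildmere Group plc, giving 55% + 45% = 100%.
Chain via Wildmere Group plc → Talon Realty LP (R1): 100% × 17% × 22% = 3.74% of Vantage Capital LLC.
Chain via Bluewater Media Ltd → Stonebridge Shipping BV (R1): 77% × 61% × 33% = 15.5001% of Vantage Capital LLC.
Aggregating (R3): 3.74% + 15.5001% = 19.2401%.
19.2401% exceeds the 5% threshold, so Lior is a related party to Vantage Capital LLC.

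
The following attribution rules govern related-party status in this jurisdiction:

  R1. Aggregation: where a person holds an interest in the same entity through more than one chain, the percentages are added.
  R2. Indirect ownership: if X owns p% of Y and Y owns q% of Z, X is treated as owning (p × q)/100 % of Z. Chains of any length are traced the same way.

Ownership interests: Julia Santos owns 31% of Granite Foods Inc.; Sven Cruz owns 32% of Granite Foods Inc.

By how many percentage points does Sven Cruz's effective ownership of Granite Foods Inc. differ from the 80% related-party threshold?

Direct interest in Granite Foods Inc: 32%.
32% falls short of the 80% threshold by 48 percentage points.

48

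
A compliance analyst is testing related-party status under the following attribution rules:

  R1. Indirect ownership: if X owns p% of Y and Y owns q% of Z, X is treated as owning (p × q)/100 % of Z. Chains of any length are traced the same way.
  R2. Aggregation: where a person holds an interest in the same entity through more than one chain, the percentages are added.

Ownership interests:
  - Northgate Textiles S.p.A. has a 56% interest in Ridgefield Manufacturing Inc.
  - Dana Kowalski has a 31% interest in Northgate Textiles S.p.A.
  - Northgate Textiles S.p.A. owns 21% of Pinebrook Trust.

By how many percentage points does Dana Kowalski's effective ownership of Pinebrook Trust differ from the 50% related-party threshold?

Chain via Northgate Textiles S.p.A. (R1): 31% × 21% = 6.51% of Pinebrook Trust.
6.51% falls short of the 50% threshold by 43.49 percentage points.

43.49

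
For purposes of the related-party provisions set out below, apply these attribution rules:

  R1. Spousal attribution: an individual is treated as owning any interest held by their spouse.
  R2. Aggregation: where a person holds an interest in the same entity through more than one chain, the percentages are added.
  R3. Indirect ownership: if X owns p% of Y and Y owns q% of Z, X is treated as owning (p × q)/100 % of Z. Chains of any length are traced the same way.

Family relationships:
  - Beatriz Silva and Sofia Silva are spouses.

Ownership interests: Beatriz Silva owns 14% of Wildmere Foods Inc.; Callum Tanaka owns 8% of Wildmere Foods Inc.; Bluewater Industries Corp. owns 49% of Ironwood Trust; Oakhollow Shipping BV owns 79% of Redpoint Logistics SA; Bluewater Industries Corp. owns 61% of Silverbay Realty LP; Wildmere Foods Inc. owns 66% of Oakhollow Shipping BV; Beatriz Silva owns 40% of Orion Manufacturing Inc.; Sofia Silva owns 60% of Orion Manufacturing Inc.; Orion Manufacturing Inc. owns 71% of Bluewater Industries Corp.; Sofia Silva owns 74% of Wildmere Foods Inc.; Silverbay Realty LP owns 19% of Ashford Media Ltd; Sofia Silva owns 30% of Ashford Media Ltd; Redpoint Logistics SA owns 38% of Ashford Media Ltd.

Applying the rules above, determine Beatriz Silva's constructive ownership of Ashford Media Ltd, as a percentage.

By spousal attribution (R1), Beatriz Silva is treated as also owning Sofia Silva's interest in Wildmere Foods Inc, giving 14% + 74% = 88%.
By spousal attribution (R1), Beatriz Silva is treated as also owning Sofia Silva's interest in Orion Manufacturing Inc, giving 40% + 60% = 100%.
By spousal attribution (R1), Beatriz Silva is treated as owning Sofia Silva's 30% interest in Ashford Media Ltd.
Chain via Wildmere Foods Inc. → Oakhollow Shipping BV → Redpoint Logistics SA (R3): 88% × 66% × 79% × 38% = 17.435616% of Ashford Media Ltd.
Chain via Orion Manufacturing Inc. → Bluewater Industries Corp. → Silverbay Realty LP (R3): 100% × 71% × 61% × 19% = 8.2289% of Ashford Media Ltd.
Direct interest in Ashford Media Ltd: 30%.
Aggregating (R2): 17.435616% + 8.2289% + 30% = 55.664516%.

55.664516%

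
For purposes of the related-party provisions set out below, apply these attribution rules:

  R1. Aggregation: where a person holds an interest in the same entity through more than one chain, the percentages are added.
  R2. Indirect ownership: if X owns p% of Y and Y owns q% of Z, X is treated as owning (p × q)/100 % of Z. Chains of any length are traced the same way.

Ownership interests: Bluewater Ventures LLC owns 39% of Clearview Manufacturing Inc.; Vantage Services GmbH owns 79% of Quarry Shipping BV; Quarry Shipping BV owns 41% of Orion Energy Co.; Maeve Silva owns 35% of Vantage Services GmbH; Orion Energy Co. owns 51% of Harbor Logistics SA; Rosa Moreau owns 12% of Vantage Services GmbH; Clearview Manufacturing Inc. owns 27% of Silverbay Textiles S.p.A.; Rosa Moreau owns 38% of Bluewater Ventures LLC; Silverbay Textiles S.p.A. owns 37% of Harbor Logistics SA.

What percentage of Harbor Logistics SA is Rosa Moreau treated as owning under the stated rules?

3.462786%

Chain via Bluewater Ventures LLC → Clearview Manufacturing Inc. → Silverbay Textiles S.p.A. (R2): 38% × 39% × 27% × 37% = 1.480518% of Harbor Logistics SA.
Chain via Vantage Services GmbH → Quarry Shipping BV → Orion Energy Co. (R2): 12% × 79% × 41% × 51% = 1.982268% of Harbor Logistics SA.
Aggregating (R1): 1.480518% + 1.982268% = 3.462786%.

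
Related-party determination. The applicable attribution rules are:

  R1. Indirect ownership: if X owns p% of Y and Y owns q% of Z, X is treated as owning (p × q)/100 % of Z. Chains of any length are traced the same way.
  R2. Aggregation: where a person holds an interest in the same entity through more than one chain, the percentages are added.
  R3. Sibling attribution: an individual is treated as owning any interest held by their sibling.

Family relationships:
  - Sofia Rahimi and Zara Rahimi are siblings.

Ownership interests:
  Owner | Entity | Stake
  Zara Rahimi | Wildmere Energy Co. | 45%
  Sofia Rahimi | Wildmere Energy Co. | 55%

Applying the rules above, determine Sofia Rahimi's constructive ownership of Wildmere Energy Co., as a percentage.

100%

By sibling attribution (R3), Sofia Rahimi is treated as also owning Zara Rahimi's interest in Wildmere Energy Co, giving 55% + 45% = 100%.
Direct interest in Wildmere Energy Co: 100%.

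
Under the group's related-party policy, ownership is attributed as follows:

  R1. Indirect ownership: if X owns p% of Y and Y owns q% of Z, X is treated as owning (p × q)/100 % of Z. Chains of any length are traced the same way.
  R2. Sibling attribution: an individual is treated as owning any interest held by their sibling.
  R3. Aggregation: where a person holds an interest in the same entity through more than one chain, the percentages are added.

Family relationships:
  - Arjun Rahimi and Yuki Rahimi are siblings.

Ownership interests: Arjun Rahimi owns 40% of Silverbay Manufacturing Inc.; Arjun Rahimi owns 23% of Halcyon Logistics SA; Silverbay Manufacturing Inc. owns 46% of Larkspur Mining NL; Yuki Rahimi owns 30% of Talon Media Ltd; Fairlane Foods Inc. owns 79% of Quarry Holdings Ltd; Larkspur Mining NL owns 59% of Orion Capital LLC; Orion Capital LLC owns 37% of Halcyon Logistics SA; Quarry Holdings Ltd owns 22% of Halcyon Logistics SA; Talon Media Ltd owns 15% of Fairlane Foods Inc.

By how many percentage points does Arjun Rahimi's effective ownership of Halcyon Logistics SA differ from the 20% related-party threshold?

By sibling attribution (R2), Arjun Rahimi is treated as owning Yuki Rahimi's 30% interest in Talon Media Ltd.
Chain via Silverbay Manufacturing Inc. → Larkspur Mining NL → Orion Capital LLC (R1): 40% × 46% × 59% × 37% = 4.01672% of Halcyon Logistics SA.
Direct interest in Halcyon Logistics SA: 23%.
Chain via Talon Media Ltd → Fairlane Foods Inc. → Quarry Holdings Ltd (R1): 30% × 15% × 79% × 22% = 0.7821% of Halcyon Logistics SA.
Aggregating (R3): 4.01672% + 23% + 0.7821% = 27.79882%.
27.79882% exceeds the 20% threshold by 7.79882 percentage points.

7.79882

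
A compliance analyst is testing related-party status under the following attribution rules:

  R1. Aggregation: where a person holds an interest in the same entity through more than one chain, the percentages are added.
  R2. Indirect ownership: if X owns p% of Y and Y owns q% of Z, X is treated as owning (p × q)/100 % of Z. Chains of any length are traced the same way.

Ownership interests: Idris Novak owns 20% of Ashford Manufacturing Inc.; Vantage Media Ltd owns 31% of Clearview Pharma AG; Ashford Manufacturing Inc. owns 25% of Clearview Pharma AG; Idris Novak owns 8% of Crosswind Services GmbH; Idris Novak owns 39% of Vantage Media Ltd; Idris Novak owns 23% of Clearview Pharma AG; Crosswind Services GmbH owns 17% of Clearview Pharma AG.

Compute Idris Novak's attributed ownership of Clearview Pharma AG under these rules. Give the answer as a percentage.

Chain via Ashford Manufacturing Inc. (R2): 20% × 25% = 5% of Clearview Pharma AG.
Chain via Crosswind Services GmbH (R2): 8% × 17% = 1.36% of Clearview Pharma AG.
Chain via Vantage Media Ltd (R2): 39% × 31% = 12.09% of Clearview Pharma AG.
Direct interest in Clearview Pharma AG: 23%.
Aggregating (R1): 5% + 1.36% + 12.09% + 23% = 41.45%.

41.45%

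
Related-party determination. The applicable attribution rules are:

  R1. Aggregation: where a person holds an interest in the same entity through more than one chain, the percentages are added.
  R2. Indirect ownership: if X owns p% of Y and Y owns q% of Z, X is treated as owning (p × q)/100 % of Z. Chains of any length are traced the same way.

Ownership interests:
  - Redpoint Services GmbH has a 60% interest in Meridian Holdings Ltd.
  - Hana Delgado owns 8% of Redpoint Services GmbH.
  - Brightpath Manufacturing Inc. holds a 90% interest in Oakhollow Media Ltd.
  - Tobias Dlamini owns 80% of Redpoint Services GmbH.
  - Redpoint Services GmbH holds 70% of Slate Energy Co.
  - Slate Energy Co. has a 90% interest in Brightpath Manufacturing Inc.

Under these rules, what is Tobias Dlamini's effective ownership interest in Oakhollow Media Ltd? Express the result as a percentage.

45.36%

Chain via Redpoint Services GmbH → Slate Energy Co. → Brightpath Manufacturing Inc. (R2): 80% × 70% × 90% × 90% = 45.36% of Oakhollow Media Ltd.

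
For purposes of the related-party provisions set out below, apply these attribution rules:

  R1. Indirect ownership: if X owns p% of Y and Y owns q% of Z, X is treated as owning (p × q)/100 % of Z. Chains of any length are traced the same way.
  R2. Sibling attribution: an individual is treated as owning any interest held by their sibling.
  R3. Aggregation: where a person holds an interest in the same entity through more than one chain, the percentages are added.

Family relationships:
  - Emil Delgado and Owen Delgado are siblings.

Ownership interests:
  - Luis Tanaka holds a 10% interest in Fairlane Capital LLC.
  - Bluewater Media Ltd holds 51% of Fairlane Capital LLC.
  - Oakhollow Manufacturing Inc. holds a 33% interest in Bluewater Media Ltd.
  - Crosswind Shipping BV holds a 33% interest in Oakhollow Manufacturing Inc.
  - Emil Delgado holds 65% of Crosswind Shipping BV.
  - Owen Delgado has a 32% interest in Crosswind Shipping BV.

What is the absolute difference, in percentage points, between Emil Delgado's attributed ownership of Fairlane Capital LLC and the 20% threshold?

By sibling attribution (R2), Emil Delgado is treated as also owning Owen Delgado's interest in Crosswind Shipping BV, giving 65% + 32% = 97%.
Chain via Crosswind Shipping BV → Oakhollow Manufacturing Inc. → Bluewater Media Ltd (R1): 97% × 33% × 33% × 51% = 5.387283% of Fairlane Capital LLC.
5.387283% falls short of the 20% threshold by 14.612717 percentage points.

14.612717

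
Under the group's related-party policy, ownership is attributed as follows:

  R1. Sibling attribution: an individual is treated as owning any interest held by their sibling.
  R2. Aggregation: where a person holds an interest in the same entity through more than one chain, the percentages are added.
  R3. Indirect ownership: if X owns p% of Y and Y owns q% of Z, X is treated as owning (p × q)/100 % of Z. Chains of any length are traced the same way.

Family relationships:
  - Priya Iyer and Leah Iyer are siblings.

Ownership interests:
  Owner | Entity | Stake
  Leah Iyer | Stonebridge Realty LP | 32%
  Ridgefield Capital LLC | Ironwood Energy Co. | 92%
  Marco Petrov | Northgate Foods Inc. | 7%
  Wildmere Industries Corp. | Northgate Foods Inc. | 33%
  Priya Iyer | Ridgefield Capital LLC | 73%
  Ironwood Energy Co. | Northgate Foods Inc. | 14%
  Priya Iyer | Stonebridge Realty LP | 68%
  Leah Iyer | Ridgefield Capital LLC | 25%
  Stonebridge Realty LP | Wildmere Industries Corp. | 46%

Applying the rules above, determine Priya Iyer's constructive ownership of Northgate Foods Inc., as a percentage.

By sibling attribution (R1), Priya Iyer is treated as also owning Leah Iyer's interest in Ridgefield Capital LLC, giving 73% + 25% = 98%.
By sibling attribution (R1), Priya Iyer is treated as also owning Leah Iyer's interest in Stonebridge Realty LP, giving 68% + 32% = 100%.
Chain via Ridgefield Capital LLC → Ironwood Energy Co. (R3): 98% × 92% × 14% = 12.6224% of Northgate Foods Inc.
Chain via Stonebridge Realty LP → Wildmere Industries Corp. (R3): 100% × 46% × 33% = 15.18% of Northgate Foods Inc.
Aggregating (R2): 12.6224% + 15.18% = 27.8024%.

27.8024%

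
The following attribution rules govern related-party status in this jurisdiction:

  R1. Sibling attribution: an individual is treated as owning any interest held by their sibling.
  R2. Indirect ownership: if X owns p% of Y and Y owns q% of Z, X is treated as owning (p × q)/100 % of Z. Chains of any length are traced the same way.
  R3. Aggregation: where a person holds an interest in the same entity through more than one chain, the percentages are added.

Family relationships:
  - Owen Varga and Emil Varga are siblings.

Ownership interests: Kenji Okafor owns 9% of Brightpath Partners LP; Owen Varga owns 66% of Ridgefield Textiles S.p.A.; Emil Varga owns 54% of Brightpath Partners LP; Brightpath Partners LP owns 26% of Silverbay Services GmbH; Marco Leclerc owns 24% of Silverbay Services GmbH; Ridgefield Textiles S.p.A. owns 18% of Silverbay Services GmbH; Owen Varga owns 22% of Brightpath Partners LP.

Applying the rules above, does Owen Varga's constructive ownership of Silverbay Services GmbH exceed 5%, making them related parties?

By sibling attribution (R1), Owen Varga is treated as also owning Emil Varga's interest in Brightpath Partners LP, giving 22% + 54% = 76%.
Chain via Ridgefield Textiles S.p.A. (R2): 66% × 18% = 11.88% of Silverbay Services GmbH.
Chain via Brightpath Partners LP (R2): 76% × 26% = 19.76% of Silverbay Services GmbH.
Aggregating (R3): 11.88% + 19.76% = 31.64%.
31.64% exceeds the 5% threshold, so Owen is a related party to Silverbay Services GmbH.

Yes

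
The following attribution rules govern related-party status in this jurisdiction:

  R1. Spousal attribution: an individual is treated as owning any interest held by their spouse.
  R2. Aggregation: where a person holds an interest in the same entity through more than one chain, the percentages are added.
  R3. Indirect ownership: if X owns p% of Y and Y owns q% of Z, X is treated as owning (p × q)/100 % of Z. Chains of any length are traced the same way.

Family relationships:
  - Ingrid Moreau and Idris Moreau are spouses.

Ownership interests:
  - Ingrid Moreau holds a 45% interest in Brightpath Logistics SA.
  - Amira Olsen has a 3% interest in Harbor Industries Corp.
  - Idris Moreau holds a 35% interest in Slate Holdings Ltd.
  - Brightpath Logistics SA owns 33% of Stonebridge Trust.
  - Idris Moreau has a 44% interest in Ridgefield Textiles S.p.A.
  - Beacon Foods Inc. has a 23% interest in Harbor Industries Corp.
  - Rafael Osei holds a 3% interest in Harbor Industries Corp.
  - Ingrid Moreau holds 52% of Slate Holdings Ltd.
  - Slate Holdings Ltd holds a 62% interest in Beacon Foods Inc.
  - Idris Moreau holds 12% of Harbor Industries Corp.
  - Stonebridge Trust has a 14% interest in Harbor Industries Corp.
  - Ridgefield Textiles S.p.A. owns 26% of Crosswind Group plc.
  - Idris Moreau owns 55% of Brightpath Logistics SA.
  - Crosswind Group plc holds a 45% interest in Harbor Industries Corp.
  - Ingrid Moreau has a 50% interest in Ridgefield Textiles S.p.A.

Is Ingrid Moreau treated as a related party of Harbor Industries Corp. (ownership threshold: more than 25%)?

Yes

By spousal attribution (R1), Ingrid Moreau is treated as also owning Idris Moreau's interest in Slate Holdings Ltd, giving 52% + 35% = 87%.
By spousal attribution (R1), Ingrid Moreau is treated as also owning Idris Moreau's interest in Ridgefield Textiles S.p.A, giving 50% + 44% = 94%.
By spousal attribution (R1), Ingrid Moreau is treated as also owning Idris Moreau's interest in Brightpath Logistics SA, giving 45% + 55% = 100%.
By spousal attribution (R1), Ingrid Moreau is treated as owning Idris Moreau's 12% interest in Harbor Industries Corp.
Chain via Slate Holdings Ltd → Beacon Foods Inc. (R3): 87% × 62% × 23% = 12.4062% of Harbor Industries Corp.
Chain via Ridgefield Textiles S.p.A. → Crosswind Group plc (R3): 94% × 26% × 45% = 10.998% of Harbor Industries Corp.
Chain via Brightpath Logistics SA → Stonebridge Trust (R3): 100% × 33% × 14% = 4.62% of Harbor Industries Corp.
Direct interest in Harbor Industries Corp: 12%.
Aggregating (R2): 12.4062% + 10.998% + 4.62% + 12% = 40.0242%.
40.0242% exceeds the 25% threshold, so Ingrid is a related party to Harbor Industries Corp.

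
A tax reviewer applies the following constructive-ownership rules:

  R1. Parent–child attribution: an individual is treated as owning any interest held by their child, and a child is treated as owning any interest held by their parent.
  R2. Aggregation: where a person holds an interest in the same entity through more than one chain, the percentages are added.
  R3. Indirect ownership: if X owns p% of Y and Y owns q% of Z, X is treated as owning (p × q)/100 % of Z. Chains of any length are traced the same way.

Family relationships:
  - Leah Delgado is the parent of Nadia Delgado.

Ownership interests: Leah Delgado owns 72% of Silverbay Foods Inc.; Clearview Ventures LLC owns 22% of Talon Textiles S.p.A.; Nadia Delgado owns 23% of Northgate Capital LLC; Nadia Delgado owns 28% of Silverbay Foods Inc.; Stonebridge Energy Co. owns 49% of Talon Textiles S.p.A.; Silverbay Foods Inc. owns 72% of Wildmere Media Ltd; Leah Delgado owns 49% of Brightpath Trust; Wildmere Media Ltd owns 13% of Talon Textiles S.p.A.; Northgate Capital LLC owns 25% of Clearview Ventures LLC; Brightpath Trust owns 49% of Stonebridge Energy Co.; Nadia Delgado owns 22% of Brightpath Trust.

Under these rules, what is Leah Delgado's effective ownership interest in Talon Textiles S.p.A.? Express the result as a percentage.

By parent–child attribution (R1), Leah Delgado is treated as also owning Nadia Delgado's interest in Brightpath Trust, giving 49% + 22% = 71%.
By parent–child attribution (R1), Leah Delgado is treated as also owning Nadia Delgado's interest in Silverbay Foods Inc, giving 72% + 28% = 100%.
By parent–child attribution (R1), Leah Delgado is treated as owning Nadia Delgado's 23% interest in Northgate Capital LLC.
Chain via Brightpath Trust → Stonebridge Energy Co. (R3): 71% × 49% × 49% = 17.0471% of Talon Textiles S.p.A.
Chain via Silverbay Foods Inc. → Wildmere Media Ltd (R3): 100% × 72% × 13% = 9.36% of Talon Textiles S.p.A.
Chain via Northgate Capital LLC → Clearview Ventures LLC (R3): 23% × 25% × 22% = 1.265% of Talon Textiles S.p.A.
Aggregating (R2): 17.0471% + 9.36% + 1.265% = 27.6721%.

27.6721%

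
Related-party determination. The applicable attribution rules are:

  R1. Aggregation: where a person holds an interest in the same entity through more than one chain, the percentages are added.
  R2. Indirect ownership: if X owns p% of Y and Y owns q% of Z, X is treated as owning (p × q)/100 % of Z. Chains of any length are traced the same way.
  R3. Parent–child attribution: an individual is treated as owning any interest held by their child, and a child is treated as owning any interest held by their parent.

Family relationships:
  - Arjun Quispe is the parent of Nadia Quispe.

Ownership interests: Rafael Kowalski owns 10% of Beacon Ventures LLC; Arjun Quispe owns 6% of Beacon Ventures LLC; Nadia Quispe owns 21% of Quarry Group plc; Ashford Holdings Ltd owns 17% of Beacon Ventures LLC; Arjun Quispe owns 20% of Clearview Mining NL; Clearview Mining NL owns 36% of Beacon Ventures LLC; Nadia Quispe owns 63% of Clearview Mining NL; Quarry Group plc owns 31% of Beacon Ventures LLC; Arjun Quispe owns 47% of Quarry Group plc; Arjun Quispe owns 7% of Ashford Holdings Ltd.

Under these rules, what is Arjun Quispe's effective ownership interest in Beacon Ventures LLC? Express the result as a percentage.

By parent–child attribution (R3), Arjun Quispe is treated as also owning Nadia Quispe's interest in Clearview Mining NL, giving 20% + 63% = 83%.
By parent–child attribution (R3), Arjun Quispe is treated as also owning Nadia Quispe's interest in Quarry Group plc, giving 47% + 21% = 68%.
Chain via Clearview Mining NL (R2): 83% × 36% = 29.88% of Beacon Ventures LLC.
Chain via Quarry Group plc (R2): 68% × 31% = 21.08% of Beacon Ventures LLC.
Chain via Ashford Holdings Ltd (R2): 7% × 17% = 1.19% of Beacon Ventures LLC.
Direct interest in Beacon Ventures LLC: 6%.
Aggregating (R1): 29.88% + 21.08% + 1.19% + 6% = 58.15%.

58.15%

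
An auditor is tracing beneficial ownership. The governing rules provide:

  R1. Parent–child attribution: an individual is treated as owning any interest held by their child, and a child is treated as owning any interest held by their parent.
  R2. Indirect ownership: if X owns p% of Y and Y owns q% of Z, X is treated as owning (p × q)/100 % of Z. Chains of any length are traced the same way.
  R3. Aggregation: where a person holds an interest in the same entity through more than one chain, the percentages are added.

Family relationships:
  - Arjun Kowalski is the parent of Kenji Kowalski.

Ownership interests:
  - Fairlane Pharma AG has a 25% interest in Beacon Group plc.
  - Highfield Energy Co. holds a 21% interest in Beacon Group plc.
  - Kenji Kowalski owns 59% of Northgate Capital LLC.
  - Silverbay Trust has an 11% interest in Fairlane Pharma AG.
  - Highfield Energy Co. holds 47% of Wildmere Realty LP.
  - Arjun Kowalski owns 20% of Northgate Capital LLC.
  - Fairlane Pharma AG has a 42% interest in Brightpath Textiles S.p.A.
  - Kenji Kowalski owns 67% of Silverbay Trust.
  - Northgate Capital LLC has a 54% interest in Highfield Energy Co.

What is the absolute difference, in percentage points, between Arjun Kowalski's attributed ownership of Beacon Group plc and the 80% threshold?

69.1989

By parent–child attribution (R1), Arjun Kowalski is treated as also owning Kenji Kowalski's interest in Northgate Capital LLC, giving 20% + 59% = 79%.
By parent–child attribution (R1), Arjun Kowalski is treated as owning Kenji Kowalski's 67% interest in Silverbay Trust.
Chain via Northgate Capital LLC → Highfield Energy Co. (R2): 79% × 54% × 21% = 8.9586% of Beacon Group plc.
Chain via Silverbay Trust → Fairlane Pharma AG (R2): 67% × 11% × 25% = 1.8425% of Beacon Group plc.
Aggregating (R3): 8.9586% + 1.8425% = 10.8011%.
10.8011% falls short of the 80% threshold by 69.1989 percentage points.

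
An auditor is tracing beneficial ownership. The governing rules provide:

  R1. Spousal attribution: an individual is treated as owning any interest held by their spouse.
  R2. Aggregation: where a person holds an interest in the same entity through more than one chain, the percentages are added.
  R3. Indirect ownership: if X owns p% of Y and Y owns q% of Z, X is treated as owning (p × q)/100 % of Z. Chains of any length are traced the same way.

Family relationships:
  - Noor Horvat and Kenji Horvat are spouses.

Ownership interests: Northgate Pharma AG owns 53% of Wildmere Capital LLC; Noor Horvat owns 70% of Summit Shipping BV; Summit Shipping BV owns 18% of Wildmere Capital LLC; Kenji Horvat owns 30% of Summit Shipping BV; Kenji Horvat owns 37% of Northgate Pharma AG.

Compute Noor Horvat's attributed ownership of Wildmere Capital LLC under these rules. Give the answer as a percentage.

By spousal attribution (R1), Noor Horvat is treated as also owning Kenji Horvat's interest in Summit Shipping BV, giving 70% + 30% = 100%.
By spousal attribution (R1), Noor Horvat is treated as owning Kenji Horvat's 37% interest in Northgate Pharma AG.
Chain via Summit Shipping BV (R3): 100% × 18% = 18% of Wildmere Capital LLC.
Chain via Northgate Pharma AG (R3): 37% × 53% = 19.61% of Wildmere Capital LLC.
Aggregating (R2): 18% + 19.61% = 37.61%.

37.61%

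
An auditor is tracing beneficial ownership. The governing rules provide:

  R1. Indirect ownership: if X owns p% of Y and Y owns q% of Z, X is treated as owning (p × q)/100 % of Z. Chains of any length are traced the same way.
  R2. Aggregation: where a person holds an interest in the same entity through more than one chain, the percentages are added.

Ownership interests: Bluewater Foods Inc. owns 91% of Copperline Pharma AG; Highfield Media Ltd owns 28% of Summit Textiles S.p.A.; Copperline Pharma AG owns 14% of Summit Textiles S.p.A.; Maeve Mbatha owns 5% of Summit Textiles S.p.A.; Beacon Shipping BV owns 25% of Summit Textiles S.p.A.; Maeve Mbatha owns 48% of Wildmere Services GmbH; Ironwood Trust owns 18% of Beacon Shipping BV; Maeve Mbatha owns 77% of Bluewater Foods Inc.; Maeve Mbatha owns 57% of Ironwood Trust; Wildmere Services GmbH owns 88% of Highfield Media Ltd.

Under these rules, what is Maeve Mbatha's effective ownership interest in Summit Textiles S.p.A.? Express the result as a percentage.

Chain via Bluewater Foods Inc. → Copperline Pharma AG (R1): 77% × 91% × 14% = 9.8098% of Summit Textiles S.p.A.
Chain via Ironwood Trust → Beacon Shipping BV (R1): 57% × 18% × 25% = 2.565% of Summit Textiles S.p.A.
Chain via Wildmere Services GmbH → Highfield Media Ltd (R1): 48% × 88% × 28% = 11.8272% of Summit Textiles S.p.A.
Direct interest in Summit Textiles S.p.A: 5%.
Aggregating (R2): 9.8098% + 2.565% + 11.8272% + 5% = 29.202%.

29.202%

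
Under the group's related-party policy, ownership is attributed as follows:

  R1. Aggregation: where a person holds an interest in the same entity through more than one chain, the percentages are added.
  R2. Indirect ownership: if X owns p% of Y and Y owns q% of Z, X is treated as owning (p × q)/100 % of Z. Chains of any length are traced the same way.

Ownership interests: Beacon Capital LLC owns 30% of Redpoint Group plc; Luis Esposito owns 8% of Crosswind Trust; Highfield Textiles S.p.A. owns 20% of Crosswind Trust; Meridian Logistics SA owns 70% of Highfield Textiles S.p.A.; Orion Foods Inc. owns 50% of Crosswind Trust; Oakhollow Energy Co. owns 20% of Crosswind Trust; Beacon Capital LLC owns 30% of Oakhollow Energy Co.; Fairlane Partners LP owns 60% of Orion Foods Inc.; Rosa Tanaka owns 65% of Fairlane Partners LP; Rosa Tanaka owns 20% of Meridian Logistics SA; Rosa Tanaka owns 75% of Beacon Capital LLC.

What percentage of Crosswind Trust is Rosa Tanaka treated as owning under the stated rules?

26.8%

Chain via Fairlane Partners LP → Orion Foods Inc. (R2): 65% × 60% × 50% = 19.5% of Crosswind Trust.
Chain via Beacon Capital LLC → Oakhollow Energy Co. (R2): 75% × 30% × 20% = 4.5% of Crosswind Trust.
Chain via Meridian Logistics SA → Highfield Textiles S.p.A. (R2): 20% × 70% × 20% = 2.8% of Crosswind Trust.
Aggregating (R1): 19.5% + 4.5% + 2.8% = 26.8%.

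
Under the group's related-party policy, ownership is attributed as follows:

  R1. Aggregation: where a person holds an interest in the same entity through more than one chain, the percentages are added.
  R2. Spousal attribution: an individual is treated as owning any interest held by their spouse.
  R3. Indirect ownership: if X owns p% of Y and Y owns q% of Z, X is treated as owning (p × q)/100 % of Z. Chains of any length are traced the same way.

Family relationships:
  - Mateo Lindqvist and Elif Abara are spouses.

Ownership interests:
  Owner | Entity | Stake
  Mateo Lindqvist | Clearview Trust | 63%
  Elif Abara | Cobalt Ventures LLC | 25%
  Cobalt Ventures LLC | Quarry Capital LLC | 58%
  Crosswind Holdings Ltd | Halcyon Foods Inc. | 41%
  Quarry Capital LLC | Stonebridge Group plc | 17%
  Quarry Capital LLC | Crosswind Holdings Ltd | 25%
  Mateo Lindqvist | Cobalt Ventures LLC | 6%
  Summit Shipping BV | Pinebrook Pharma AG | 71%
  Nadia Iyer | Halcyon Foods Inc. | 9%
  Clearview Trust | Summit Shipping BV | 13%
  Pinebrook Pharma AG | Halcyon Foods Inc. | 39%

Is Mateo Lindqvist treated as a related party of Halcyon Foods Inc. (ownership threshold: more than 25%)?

By spousal attribution (R2), Mateo Lindqvist is treated as also owning Elif Abara's interest in Cobalt Ventures LLC, giving 6% + 25% = 31%.
Chain via Cobalt Ventures LLC → Quarry Capital LLC → Crosswind Holdings Ltd (R3): 31% × 58% × 25% × 41% = 1.84295% of Halcyon Foods Inc.
Chain via Clearview Trust → Summit Shipping BV → Pinebrook Pharma AG (R3): 63% × 13% × 71% × 39% = 2.267811% of Halcyon Foods Inc.
Aggregating (R1): 1.84295% + 2.267811% = 4.110761%.
4.110761% does not exceed the 25% threshold, so Mateo is not a related party to Halcyon Foods Inc.

No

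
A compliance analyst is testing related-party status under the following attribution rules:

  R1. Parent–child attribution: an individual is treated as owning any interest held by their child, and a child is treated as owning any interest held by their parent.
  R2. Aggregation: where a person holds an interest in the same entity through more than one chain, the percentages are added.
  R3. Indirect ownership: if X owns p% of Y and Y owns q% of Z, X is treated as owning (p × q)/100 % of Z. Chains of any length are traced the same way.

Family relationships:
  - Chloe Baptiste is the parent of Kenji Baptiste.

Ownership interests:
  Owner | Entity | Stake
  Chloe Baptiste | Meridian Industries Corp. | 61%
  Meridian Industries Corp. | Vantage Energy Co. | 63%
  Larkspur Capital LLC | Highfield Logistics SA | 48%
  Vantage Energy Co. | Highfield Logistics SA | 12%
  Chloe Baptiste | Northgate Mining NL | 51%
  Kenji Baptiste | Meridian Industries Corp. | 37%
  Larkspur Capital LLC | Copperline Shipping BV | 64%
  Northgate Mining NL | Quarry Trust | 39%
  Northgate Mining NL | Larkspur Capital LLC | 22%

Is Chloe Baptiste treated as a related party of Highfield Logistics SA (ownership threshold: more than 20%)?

No

By parent–child attribution (R1), Chloe Baptiste is treated as also owning Kenji Baptiste's interest in Meridian Industries Corp, giving 61% + 37% = 98%.
Chain via Meridian Industries Corp. → Vantage Energy Co. (R3): 98% × 63% × 12% = 7.4088% of Highfield Logistics SA.
Chain via Northgate Mining NL → Larkspur Capital LLC (R3): 51% × 22% × 48% = 5.3856% of Highfield Logistics SA.
Aggregating (R2): 7.4088% + 5.3856% = 12.7944%.
12.7944% does not exceed the 20% threshold, so Chloe is not a related party to Highfield Logistics SA.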